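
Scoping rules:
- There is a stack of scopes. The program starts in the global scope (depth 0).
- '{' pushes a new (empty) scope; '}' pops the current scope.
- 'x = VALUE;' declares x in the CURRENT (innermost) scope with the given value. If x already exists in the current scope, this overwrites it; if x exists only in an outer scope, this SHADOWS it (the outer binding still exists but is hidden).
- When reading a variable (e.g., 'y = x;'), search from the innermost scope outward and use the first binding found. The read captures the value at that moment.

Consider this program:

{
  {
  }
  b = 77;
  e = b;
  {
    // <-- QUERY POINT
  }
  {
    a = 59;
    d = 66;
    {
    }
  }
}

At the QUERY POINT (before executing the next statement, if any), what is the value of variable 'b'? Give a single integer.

Step 1: enter scope (depth=1)
Step 2: enter scope (depth=2)
Step 3: exit scope (depth=1)
Step 4: declare b=77 at depth 1
Step 5: declare e=(read b)=77 at depth 1
Step 6: enter scope (depth=2)
Visible at query point: b=77 e=77

Answer: 77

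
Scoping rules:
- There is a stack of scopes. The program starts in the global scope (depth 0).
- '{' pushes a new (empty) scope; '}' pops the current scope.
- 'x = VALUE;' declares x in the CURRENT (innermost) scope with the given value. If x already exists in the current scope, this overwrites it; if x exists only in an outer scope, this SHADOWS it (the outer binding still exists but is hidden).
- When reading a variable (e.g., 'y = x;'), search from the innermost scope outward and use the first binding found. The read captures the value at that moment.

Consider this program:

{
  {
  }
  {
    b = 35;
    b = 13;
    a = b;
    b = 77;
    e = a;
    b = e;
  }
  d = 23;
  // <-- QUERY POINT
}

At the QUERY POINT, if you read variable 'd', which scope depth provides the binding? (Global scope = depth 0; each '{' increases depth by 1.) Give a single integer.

Step 1: enter scope (depth=1)
Step 2: enter scope (depth=2)
Step 3: exit scope (depth=1)
Step 4: enter scope (depth=2)
Step 5: declare b=35 at depth 2
Step 6: declare b=13 at depth 2
Step 7: declare a=(read b)=13 at depth 2
Step 8: declare b=77 at depth 2
Step 9: declare e=(read a)=13 at depth 2
Step 10: declare b=(read e)=13 at depth 2
Step 11: exit scope (depth=1)
Step 12: declare d=23 at depth 1
Visible at query point: d=23

Answer: 1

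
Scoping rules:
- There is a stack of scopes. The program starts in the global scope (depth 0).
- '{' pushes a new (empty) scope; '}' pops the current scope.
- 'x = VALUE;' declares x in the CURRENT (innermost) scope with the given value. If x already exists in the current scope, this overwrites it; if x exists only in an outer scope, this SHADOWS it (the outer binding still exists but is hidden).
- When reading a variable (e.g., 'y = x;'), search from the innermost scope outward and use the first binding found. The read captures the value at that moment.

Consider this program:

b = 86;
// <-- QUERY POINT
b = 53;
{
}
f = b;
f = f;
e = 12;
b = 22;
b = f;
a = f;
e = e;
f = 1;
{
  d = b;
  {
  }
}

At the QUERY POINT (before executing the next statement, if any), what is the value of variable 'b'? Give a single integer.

Answer: 86

Derivation:
Step 1: declare b=86 at depth 0
Visible at query point: b=86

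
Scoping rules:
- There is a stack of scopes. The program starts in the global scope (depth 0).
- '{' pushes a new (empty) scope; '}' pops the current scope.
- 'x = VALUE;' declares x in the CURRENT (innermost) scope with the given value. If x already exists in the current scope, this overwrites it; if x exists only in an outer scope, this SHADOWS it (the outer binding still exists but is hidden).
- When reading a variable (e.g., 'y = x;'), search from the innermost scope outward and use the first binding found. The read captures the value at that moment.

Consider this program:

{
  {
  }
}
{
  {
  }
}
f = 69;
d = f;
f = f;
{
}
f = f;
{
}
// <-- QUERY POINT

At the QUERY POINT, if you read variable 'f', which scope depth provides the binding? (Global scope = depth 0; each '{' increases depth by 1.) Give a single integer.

Step 1: enter scope (depth=1)
Step 2: enter scope (depth=2)
Step 3: exit scope (depth=1)
Step 4: exit scope (depth=0)
Step 5: enter scope (depth=1)
Step 6: enter scope (depth=2)
Step 7: exit scope (depth=1)
Step 8: exit scope (depth=0)
Step 9: declare f=69 at depth 0
Step 10: declare d=(read f)=69 at depth 0
Step 11: declare f=(read f)=69 at depth 0
Step 12: enter scope (depth=1)
Step 13: exit scope (depth=0)
Step 14: declare f=(read f)=69 at depth 0
Step 15: enter scope (depth=1)
Step 16: exit scope (depth=0)
Visible at query point: d=69 f=69

Answer: 0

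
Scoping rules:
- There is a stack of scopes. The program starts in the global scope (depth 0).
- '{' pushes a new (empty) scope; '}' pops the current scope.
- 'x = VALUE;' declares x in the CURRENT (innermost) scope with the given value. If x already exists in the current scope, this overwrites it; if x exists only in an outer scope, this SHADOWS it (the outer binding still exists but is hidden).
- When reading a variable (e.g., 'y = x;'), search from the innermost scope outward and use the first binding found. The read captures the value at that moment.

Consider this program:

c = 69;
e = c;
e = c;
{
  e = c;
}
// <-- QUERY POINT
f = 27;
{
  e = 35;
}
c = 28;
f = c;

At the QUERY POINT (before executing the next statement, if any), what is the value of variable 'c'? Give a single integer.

Answer: 69

Derivation:
Step 1: declare c=69 at depth 0
Step 2: declare e=(read c)=69 at depth 0
Step 3: declare e=(read c)=69 at depth 0
Step 4: enter scope (depth=1)
Step 5: declare e=(read c)=69 at depth 1
Step 6: exit scope (depth=0)
Visible at query point: c=69 e=69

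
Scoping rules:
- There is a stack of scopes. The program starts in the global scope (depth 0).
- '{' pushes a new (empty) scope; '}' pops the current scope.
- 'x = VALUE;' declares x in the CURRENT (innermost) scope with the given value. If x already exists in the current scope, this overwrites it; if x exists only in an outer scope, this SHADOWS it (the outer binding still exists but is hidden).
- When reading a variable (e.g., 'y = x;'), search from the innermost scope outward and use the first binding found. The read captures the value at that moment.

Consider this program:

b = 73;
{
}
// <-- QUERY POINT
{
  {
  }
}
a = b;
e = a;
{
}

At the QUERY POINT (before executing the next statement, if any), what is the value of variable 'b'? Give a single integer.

Step 1: declare b=73 at depth 0
Step 2: enter scope (depth=1)
Step 3: exit scope (depth=0)
Visible at query point: b=73

Answer: 73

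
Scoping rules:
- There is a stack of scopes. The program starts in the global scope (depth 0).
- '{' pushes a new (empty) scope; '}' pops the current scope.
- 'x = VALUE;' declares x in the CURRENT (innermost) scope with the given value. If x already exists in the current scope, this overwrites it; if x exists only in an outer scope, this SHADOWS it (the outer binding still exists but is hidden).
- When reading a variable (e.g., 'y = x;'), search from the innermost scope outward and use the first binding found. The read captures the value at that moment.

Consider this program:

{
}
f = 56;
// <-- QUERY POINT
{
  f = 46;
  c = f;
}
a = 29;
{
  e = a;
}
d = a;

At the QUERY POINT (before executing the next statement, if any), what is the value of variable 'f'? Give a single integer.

Step 1: enter scope (depth=1)
Step 2: exit scope (depth=0)
Step 3: declare f=56 at depth 0
Visible at query point: f=56

Answer: 56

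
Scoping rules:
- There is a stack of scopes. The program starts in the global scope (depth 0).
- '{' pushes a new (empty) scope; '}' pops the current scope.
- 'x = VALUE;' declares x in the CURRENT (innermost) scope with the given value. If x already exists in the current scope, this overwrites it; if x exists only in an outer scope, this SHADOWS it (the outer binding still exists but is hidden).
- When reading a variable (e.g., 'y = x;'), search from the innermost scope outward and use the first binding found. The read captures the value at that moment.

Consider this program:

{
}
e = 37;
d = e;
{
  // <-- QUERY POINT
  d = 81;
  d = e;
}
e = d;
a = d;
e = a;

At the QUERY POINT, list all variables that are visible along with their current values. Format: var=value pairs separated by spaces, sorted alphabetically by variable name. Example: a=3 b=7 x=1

Answer: d=37 e=37

Derivation:
Step 1: enter scope (depth=1)
Step 2: exit scope (depth=0)
Step 3: declare e=37 at depth 0
Step 4: declare d=(read e)=37 at depth 0
Step 5: enter scope (depth=1)
Visible at query point: d=37 e=37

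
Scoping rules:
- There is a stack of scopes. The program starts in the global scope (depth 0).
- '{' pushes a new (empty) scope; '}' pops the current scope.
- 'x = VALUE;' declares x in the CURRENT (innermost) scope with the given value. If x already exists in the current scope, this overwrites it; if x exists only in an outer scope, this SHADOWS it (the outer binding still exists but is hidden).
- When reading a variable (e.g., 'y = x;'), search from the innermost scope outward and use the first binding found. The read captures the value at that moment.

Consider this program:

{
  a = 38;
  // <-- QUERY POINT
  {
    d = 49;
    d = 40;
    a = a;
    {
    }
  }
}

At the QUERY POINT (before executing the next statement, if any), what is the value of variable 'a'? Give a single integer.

Answer: 38

Derivation:
Step 1: enter scope (depth=1)
Step 2: declare a=38 at depth 1
Visible at query point: a=38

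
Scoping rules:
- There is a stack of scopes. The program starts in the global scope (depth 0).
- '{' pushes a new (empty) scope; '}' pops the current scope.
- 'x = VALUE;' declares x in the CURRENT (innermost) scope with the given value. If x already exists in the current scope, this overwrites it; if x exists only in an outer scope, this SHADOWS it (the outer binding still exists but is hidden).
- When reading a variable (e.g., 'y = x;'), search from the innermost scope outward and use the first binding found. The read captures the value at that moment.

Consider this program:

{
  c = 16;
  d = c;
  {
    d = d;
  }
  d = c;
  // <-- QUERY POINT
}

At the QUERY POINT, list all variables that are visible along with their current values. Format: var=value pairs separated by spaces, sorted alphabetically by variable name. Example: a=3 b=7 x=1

Answer: c=16 d=16

Derivation:
Step 1: enter scope (depth=1)
Step 2: declare c=16 at depth 1
Step 3: declare d=(read c)=16 at depth 1
Step 4: enter scope (depth=2)
Step 5: declare d=(read d)=16 at depth 2
Step 6: exit scope (depth=1)
Step 7: declare d=(read c)=16 at depth 1
Visible at query point: c=16 d=16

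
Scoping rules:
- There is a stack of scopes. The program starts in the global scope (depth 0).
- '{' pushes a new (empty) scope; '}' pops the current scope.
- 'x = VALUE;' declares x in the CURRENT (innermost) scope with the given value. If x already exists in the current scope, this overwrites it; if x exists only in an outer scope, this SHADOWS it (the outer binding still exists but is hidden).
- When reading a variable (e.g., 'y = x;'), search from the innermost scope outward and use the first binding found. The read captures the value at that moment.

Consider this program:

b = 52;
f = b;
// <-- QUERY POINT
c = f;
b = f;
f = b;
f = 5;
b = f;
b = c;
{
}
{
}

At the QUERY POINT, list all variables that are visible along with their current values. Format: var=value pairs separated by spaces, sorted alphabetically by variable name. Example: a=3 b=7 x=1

Answer: b=52 f=52

Derivation:
Step 1: declare b=52 at depth 0
Step 2: declare f=(read b)=52 at depth 0
Visible at query point: b=52 f=52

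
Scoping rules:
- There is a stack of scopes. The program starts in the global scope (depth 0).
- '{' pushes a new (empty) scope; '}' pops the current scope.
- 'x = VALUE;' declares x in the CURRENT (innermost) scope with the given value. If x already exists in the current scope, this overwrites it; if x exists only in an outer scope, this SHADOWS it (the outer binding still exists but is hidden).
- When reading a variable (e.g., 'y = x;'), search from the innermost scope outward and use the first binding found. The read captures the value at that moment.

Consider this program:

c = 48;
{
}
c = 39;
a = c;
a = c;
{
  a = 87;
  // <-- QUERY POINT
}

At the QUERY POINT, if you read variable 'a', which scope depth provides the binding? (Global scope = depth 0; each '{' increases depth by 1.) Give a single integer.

Answer: 1

Derivation:
Step 1: declare c=48 at depth 0
Step 2: enter scope (depth=1)
Step 3: exit scope (depth=0)
Step 4: declare c=39 at depth 0
Step 5: declare a=(read c)=39 at depth 0
Step 6: declare a=(read c)=39 at depth 0
Step 7: enter scope (depth=1)
Step 8: declare a=87 at depth 1
Visible at query point: a=87 c=39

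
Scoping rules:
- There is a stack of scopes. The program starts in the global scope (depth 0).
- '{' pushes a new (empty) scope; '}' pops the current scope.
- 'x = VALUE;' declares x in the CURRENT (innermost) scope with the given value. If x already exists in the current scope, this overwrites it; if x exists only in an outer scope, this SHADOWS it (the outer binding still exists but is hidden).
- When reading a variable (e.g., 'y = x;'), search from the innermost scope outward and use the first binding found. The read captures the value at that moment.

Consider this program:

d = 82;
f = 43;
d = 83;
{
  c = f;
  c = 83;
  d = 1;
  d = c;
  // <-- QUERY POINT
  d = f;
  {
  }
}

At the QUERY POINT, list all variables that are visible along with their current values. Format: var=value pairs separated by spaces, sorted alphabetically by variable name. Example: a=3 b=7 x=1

Step 1: declare d=82 at depth 0
Step 2: declare f=43 at depth 0
Step 3: declare d=83 at depth 0
Step 4: enter scope (depth=1)
Step 5: declare c=(read f)=43 at depth 1
Step 6: declare c=83 at depth 1
Step 7: declare d=1 at depth 1
Step 8: declare d=(read c)=83 at depth 1
Visible at query point: c=83 d=83 f=43

Answer: c=83 d=83 f=43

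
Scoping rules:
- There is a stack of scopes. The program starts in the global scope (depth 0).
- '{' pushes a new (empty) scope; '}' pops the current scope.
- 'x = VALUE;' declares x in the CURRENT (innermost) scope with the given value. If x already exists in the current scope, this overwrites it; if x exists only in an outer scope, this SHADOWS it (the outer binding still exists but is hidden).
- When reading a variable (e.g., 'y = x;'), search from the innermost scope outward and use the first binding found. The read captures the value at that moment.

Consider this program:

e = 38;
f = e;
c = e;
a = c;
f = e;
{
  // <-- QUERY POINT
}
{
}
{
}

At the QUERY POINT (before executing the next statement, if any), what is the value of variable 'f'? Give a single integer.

Answer: 38

Derivation:
Step 1: declare e=38 at depth 0
Step 2: declare f=(read e)=38 at depth 0
Step 3: declare c=(read e)=38 at depth 0
Step 4: declare a=(read c)=38 at depth 0
Step 5: declare f=(read e)=38 at depth 0
Step 6: enter scope (depth=1)
Visible at query point: a=38 c=38 e=38 f=38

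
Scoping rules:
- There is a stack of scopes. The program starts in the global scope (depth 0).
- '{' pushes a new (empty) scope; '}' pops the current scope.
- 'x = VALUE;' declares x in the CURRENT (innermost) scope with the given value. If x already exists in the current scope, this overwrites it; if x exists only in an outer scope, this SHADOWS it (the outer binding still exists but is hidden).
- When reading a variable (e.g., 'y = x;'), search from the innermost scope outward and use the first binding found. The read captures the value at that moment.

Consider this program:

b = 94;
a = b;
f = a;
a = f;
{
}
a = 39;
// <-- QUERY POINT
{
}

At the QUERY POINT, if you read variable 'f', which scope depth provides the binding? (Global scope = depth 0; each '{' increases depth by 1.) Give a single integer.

Answer: 0

Derivation:
Step 1: declare b=94 at depth 0
Step 2: declare a=(read b)=94 at depth 0
Step 3: declare f=(read a)=94 at depth 0
Step 4: declare a=(read f)=94 at depth 0
Step 5: enter scope (depth=1)
Step 6: exit scope (depth=0)
Step 7: declare a=39 at depth 0
Visible at query point: a=39 b=94 f=94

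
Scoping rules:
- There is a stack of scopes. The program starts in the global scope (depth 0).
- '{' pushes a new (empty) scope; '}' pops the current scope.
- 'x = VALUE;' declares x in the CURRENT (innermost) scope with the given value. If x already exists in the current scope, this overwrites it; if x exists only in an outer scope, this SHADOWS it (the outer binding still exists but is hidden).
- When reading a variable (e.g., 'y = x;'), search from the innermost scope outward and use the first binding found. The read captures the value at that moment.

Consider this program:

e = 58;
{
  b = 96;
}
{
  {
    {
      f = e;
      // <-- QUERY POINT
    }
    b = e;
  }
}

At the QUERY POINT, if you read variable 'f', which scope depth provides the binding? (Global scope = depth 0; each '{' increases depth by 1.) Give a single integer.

Step 1: declare e=58 at depth 0
Step 2: enter scope (depth=1)
Step 3: declare b=96 at depth 1
Step 4: exit scope (depth=0)
Step 5: enter scope (depth=1)
Step 6: enter scope (depth=2)
Step 7: enter scope (depth=3)
Step 8: declare f=(read e)=58 at depth 3
Visible at query point: e=58 f=58

Answer: 3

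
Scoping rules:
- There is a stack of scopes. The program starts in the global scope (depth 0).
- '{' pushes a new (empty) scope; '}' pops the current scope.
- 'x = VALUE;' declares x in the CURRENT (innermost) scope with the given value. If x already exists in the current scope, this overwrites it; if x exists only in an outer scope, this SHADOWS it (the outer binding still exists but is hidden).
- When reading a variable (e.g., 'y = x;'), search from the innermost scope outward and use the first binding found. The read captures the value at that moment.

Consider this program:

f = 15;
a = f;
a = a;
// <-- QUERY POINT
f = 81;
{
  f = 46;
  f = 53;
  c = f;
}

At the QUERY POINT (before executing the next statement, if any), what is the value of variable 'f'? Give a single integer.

Step 1: declare f=15 at depth 0
Step 2: declare a=(read f)=15 at depth 0
Step 3: declare a=(read a)=15 at depth 0
Visible at query point: a=15 f=15

Answer: 15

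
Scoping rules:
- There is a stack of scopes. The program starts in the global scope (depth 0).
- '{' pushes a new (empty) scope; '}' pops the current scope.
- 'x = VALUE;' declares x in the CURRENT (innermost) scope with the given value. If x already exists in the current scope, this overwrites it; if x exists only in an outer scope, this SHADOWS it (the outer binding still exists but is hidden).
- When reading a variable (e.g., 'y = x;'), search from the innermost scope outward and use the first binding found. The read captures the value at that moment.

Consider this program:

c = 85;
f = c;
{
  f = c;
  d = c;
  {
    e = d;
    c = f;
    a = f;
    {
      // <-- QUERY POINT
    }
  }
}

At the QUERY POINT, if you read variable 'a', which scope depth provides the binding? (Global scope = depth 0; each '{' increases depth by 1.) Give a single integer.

Answer: 2

Derivation:
Step 1: declare c=85 at depth 0
Step 2: declare f=(read c)=85 at depth 0
Step 3: enter scope (depth=1)
Step 4: declare f=(read c)=85 at depth 1
Step 5: declare d=(read c)=85 at depth 1
Step 6: enter scope (depth=2)
Step 7: declare e=(read d)=85 at depth 2
Step 8: declare c=(read f)=85 at depth 2
Step 9: declare a=(read f)=85 at depth 2
Step 10: enter scope (depth=3)
Visible at query point: a=85 c=85 d=85 e=85 f=85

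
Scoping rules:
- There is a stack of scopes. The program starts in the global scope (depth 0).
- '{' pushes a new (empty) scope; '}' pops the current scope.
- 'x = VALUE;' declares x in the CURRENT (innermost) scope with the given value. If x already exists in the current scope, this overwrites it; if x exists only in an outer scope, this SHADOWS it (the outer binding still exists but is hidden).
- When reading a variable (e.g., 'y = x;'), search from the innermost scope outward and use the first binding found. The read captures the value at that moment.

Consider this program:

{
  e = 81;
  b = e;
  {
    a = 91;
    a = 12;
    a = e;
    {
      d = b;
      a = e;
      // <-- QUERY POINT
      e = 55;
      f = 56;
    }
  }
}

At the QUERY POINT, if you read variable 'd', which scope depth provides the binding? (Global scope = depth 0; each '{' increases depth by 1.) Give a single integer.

Answer: 3

Derivation:
Step 1: enter scope (depth=1)
Step 2: declare e=81 at depth 1
Step 3: declare b=(read e)=81 at depth 1
Step 4: enter scope (depth=2)
Step 5: declare a=91 at depth 2
Step 6: declare a=12 at depth 2
Step 7: declare a=(read e)=81 at depth 2
Step 8: enter scope (depth=3)
Step 9: declare d=(read b)=81 at depth 3
Step 10: declare a=(read e)=81 at depth 3
Visible at query point: a=81 b=81 d=81 e=81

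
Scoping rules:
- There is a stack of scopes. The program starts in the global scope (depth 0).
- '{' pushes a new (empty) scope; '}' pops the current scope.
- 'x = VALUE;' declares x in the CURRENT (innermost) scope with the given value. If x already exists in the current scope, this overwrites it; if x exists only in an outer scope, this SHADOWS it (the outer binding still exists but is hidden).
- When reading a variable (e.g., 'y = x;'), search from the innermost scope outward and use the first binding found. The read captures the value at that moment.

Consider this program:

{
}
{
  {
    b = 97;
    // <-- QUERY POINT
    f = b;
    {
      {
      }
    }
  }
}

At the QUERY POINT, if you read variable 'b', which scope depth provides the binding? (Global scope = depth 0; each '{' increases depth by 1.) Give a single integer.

Step 1: enter scope (depth=1)
Step 2: exit scope (depth=0)
Step 3: enter scope (depth=1)
Step 4: enter scope (depth=2)
Step 5: declare b=97 at depth 2
Visible at query point: b=97

Answer: 2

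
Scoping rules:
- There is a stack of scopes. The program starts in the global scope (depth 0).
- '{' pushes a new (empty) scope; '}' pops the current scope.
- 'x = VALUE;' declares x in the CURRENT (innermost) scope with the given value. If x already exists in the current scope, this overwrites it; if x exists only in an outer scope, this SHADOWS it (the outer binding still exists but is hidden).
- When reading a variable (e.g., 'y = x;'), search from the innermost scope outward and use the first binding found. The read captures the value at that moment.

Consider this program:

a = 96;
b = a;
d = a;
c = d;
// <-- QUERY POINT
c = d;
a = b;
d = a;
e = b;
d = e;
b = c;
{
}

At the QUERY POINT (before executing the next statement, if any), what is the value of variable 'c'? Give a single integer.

Step 1: declare a=96 at depth 0
Step 2: declare b=(read a)=96 at depth 0
Step 3: declare d=(read a)=96 at depth 0
Step 4: declare c=(read d)=96 at depth 0
Visible at query point: a=96 b=96 c=96 d=96

Answer: 96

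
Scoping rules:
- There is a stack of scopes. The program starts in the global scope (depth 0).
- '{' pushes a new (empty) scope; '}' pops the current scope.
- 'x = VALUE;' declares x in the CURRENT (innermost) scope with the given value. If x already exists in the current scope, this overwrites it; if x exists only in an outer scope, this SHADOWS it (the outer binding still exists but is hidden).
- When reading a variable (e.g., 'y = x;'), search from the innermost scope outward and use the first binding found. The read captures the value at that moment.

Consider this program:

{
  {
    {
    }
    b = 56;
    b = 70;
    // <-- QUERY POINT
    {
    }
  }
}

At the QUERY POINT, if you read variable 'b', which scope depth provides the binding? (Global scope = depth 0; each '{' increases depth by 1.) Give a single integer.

Step 1: enter scope (depth=1)
Step 2: enter scope (depth=2)
Step 3: enter scope (depth=3)
Step 4: exit scope (depth=2)
Step 5: declare b=56 at depth 2
Step 6: declare b=70 at depth 2
Visible at query point: b=70

Answer: 2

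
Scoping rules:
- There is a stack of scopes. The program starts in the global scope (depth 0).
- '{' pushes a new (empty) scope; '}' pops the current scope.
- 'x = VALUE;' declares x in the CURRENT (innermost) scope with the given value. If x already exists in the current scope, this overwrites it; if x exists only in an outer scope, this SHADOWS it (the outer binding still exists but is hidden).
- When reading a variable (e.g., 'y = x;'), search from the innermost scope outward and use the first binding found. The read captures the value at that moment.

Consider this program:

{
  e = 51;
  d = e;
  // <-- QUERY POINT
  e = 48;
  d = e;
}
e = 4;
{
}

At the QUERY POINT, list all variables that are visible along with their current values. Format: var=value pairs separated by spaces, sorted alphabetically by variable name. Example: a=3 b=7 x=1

Answer: d=51 e=51

Derivation:
Step 1: enter scope (depth=1)
Step 2: declare e=51 at depth 1
Step 3: declare d=(read e)=51 at depth 1
Visible at query point: d=51 e=51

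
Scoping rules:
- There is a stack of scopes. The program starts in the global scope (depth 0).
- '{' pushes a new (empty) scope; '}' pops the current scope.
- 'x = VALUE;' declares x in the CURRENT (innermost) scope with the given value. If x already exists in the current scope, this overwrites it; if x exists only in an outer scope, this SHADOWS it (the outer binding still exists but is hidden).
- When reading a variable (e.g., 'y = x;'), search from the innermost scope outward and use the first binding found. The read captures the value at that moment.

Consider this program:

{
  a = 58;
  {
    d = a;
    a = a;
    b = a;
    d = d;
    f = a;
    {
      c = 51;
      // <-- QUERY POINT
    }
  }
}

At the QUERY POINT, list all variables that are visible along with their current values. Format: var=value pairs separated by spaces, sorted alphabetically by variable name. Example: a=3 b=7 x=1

Step 1: enter scope (depth=1)
Step 2: declare a=58 at depth 1
Step 3: enter scope (depth=2)
Step 4: declare d=(read a)=58 at depth 2
Step 5: declare a=(read a)=58 at depth 2
Step 6: declare b=(read a)=58 at depth 2
Step 7: declare d=(read d)=58 at depth 2
Step 8: declare f=(read a)=58 at depth 2
Step 9: enter scope (depth=3)
Step 10: declare c=51 at depth 3
Visible at query point: a=58 b=58 c=51 d=58 f=58

Answer: a=58 b=58 c=51 d=58 f=58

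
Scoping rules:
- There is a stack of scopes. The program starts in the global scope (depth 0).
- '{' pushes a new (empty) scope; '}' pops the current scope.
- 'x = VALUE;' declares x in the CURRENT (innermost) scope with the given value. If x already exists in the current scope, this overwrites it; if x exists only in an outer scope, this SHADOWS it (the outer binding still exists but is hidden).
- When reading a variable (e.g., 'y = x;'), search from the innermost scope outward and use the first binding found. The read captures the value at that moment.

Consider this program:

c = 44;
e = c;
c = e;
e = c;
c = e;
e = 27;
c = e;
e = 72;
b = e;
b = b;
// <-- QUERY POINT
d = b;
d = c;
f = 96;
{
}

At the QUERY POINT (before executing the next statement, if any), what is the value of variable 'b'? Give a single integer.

Step 1: declare c=44 at depth 0
Step 2: declare e=(read c)=44 at depth 0
Step 3: declare c=(read e)=44 at depth 0
Step 4: declare e=(read c)=44 at depth 0
Step 5: declare c=(read e)=44 at depth 0
Step 6: declare e=27 at depth 0
Step 7: declare c=(read e)=27 at depth 0
Step 8: declare e=72 at depth 0
Step 9: declare b=(read e)=72 at depth 0
Step 10: declare b=(read b)=72 at depth 0
Visible at query point: b=72 c=27 e=72

Answer: 72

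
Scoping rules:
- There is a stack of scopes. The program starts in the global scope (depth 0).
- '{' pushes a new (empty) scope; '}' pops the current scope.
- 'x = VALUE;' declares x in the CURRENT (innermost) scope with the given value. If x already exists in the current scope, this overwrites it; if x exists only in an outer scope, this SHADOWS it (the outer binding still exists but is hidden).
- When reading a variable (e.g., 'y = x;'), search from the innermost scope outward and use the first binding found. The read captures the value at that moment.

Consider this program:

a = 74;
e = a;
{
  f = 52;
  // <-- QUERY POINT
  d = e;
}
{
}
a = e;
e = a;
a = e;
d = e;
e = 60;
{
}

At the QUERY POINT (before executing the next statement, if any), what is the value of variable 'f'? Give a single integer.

Step 1: declare a=74 at depth 0
Step 2: declare e=(read a)=74 at depth 0
Step 3: enter scope (depth=1)
Step 4: declare f=52 at depth 1
Visible at query point: a=74 e=74 f=52

Answer: 52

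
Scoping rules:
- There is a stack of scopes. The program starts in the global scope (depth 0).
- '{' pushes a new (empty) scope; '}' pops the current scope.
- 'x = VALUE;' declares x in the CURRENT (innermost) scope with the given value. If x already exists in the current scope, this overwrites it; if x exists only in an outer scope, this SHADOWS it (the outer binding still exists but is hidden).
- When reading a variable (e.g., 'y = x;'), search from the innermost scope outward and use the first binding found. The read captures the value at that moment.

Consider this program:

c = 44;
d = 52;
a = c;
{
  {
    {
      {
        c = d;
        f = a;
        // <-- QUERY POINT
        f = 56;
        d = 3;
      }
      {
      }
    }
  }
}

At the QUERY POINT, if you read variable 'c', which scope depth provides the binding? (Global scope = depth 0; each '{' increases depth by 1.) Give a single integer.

Step 1: declare c=44 at depth 0
Step 2: declare d=52 at depth 0
Step 3: declare a=(read c)=44 at depth 0
Step 4: enter scope (depth=1)
Step 5: enter scope (depth=2)
Step 6: enter scope (depth=3)
Step 7: enter scope (depth=4)
Step 8: declare c=(read d)=52 at depth 4
Step 9: declare f=(read a)=44 at depth 4
Visible at query point: a=44 c=52 d=52 f=44

Answer: 4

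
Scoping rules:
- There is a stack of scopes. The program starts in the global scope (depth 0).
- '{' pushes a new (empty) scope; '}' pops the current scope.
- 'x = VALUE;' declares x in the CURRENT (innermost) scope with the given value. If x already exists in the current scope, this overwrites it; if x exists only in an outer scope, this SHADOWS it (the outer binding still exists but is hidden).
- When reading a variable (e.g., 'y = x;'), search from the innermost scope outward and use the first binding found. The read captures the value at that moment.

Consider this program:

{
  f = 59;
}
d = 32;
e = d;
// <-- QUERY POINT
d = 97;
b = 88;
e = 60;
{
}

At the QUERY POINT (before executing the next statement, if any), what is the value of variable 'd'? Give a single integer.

Step 1: enter scope (depth=1)
Step 2: declare f=59 at depth 1
Step 3: exit scope (depth=0)
Step 4: declare d=32 at depth 0
Step 5: declare e=(read d)=32 at depth 0
Visible at query point: d=32 e=32

Answer: 32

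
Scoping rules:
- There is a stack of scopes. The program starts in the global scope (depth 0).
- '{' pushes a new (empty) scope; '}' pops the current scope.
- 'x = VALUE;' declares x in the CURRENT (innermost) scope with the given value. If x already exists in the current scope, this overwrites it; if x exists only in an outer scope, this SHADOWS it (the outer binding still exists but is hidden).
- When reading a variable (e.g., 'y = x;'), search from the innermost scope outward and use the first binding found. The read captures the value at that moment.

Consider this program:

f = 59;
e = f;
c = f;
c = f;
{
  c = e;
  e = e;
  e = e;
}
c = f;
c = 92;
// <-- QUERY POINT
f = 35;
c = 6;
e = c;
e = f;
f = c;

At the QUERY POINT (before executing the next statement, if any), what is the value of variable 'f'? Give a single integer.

Step 1: declare f=59 at depth 0
Step 2: declare e=(read f)=59 at depth 0
Step 3: declare c=(read f)=59 at depth 0
Step 4: declare c=(read f)=59 at depth 0
Step 5: enter scope (depth=1)
Step 6: declare c=(read e)=59 at depth 1
Step 7: declare e=(read e)=59 at depth 1
Step 8: declare e=(read e)=59 at depth 1
Step 9: exit scope (depth=0)
Step 10: declare c=(read f)=59 at depth 0
Step 11: declare c=92 at depth 0
Visible at query point: c=92 e=59 f=59

Answer: 59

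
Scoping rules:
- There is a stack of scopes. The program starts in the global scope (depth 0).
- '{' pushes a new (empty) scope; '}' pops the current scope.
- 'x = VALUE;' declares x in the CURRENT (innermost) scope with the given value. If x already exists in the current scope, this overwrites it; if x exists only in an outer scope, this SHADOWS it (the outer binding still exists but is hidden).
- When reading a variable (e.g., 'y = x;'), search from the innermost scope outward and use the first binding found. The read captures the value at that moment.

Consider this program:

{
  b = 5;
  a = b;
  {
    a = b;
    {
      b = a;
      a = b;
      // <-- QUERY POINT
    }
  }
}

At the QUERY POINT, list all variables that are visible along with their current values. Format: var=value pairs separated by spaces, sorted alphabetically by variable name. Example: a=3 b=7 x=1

Step 1: enter scope (depth=1)
Step 2: declare b=5 at depth 1
Step 3: declare a=(read b)=5 at depth 1
Step 4: enter scope (depth=2)
Step 5: declare a=(read b)=5 at depth 2
Step 6: enter scope (depth=3)
Step 7: declare b=(read a)=5 at depth 3
Step 8: declare a=(read b)=5 at depth 3
Visible at query point: a=5 b=5

Answer: a=5 b=5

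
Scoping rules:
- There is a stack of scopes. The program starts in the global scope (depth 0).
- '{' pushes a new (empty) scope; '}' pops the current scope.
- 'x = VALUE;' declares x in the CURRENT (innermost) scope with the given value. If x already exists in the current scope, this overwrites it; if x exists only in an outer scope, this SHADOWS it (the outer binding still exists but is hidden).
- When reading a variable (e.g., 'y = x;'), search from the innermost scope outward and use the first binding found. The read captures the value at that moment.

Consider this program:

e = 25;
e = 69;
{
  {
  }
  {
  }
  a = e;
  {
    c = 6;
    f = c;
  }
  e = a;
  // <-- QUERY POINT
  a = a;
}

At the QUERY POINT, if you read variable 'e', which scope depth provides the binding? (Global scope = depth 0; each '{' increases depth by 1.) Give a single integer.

Step 1: declare e=25 at depth 0
Step 2: declare e=69 at depth 0
Step 3: enter scope (depth=1)
Step 4: enter scope (depth=2)
Step 5: exit scope (depth=1)
Step 6: enter scope (depth=2)
Step 7: exit scope (depth=1)
Step 8: declare a=(read e)=69 at depth 1
Step 9: enter scope (depth=2)
Step 10: declare c=6 at depth 2
Step 11: declare f=(read c)=6 at depth 2
Step 12: exit scope (depth=1)
Step 13: declare e=(read a)=69 at depth 1
Visible at query point: a=69 e=69

Answer: 1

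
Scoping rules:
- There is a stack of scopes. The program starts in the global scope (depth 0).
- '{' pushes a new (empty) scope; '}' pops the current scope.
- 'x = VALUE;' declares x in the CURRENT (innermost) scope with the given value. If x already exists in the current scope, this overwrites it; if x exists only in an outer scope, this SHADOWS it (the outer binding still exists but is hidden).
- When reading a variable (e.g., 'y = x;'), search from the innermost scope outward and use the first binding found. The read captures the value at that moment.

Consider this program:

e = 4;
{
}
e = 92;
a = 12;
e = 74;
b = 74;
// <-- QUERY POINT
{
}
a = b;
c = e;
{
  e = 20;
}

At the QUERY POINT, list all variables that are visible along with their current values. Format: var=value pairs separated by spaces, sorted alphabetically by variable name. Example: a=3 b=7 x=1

Answer: a=12 b=74 e=74

Derivation:
Step 1: declare e=4 at depth 0
Step 2: enter scope (depth=1)
Step 3: exit scope (depth=0)
Step 4: declare e=92 at depth 0
Step 5: declare a=12 at depth 0
Step 6: declare e=74 at depth 0
Step 7: declare b=74 at depth 0
Visible at query point: a=12 b=74 e=74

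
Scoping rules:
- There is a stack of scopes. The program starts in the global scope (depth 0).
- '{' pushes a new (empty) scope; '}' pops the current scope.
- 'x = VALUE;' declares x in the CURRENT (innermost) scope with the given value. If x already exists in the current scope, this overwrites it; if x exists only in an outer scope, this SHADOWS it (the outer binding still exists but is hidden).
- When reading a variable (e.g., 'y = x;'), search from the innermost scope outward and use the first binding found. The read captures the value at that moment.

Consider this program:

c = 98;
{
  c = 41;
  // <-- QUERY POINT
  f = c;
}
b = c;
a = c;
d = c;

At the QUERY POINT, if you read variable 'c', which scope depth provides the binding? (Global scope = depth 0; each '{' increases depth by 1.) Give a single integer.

Answer: 1

Derivation:
Step 1: declare c=98 at depth 0
Step 2: enter scope (depth=1)
Step 3: declare c=41 at depth 1
Visible at query point: c=41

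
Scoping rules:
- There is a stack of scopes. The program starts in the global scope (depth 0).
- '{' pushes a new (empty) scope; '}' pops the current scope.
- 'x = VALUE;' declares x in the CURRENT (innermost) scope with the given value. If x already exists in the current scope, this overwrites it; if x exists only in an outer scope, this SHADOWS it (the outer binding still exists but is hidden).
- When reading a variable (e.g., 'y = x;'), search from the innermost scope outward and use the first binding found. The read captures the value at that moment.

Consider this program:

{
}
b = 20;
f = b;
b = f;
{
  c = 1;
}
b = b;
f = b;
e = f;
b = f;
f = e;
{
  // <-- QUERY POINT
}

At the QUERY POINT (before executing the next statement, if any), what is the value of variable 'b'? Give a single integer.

Answer: 20

Derivation:
Step 1: enter scope (depth=1)
Step 2: exit scope (depth=0)
Step 3: declare b=20 at depth 0
Step 4: declare f=(read b)=20 at depth 0
Step 5: declare b=(read f)=20 at depth 0
Step 6: enter scope (depth=1)
Step 7: declare c=1 at depth 1
Step 8: exit scope (depth=0)
Step 9: declare b=(read b)=20 at depth 0
Step 10: declare f=(read b)=20 at depth 0
Step 11: declare e=(read f)=20 at depth 0
Step 12: declare b=(read f)=20 at depth 0
Step 13: declare f=(read e)=20 at depth 0
Step 14: enter scope (depth=1)
Visible at query point: b=20 e=20 f=20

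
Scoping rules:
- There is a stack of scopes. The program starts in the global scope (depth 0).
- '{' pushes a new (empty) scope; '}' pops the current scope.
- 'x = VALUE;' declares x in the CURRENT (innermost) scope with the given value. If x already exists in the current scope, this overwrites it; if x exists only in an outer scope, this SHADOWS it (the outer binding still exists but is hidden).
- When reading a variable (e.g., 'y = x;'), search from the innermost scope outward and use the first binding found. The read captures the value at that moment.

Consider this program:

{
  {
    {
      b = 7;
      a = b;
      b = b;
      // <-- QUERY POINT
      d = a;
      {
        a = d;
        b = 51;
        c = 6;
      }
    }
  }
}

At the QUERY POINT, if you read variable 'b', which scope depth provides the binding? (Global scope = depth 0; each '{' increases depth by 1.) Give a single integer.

Step 1: enter scope (depth=1)
Step 2: enter scope (depth=2)
Step 3: enter scope (depth=3)
Step 4: declare b=7 at depth 3
Step 5: declare a=(read b)=7 at depth 3
Step 6: declare b=(read b)=7 at depth 3
Visible at query point: a=7 b=7

Answer: 3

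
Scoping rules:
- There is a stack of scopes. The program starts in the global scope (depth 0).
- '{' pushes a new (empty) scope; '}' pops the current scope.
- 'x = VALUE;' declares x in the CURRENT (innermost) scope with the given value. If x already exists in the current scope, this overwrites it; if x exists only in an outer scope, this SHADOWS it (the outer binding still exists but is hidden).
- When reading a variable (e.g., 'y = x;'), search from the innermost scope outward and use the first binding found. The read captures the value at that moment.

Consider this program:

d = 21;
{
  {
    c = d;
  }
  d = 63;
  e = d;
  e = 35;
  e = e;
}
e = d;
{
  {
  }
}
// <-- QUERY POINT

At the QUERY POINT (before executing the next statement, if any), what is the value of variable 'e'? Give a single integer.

Answer: 21

Derivation:
Step 1: declare d=21 at depth 0
Step 2: enter scope (depth=1)
Step 3: enter scope (depth=2)
Step 4: declare c=(read d)=21 at depth 2
Step 5: exit scope (depth=1)
Step 6: declare d=63 at depth 1
Step 7: declare e=(read d)=63 at depth 1
Step 8: declare e=35 at depth 1
Step 9: declare e=(read e)=35 at depth 1
Step 10: exit scope (depth=0)
Step 11: declare e=(read d)=21 at depth 0
Step 12: enter scope (depth=1)
Step 13: enter scope (depth=2)
Step 14: exit scope (depth=1)
Step 15: exit scope (depth=0)
Visible at query point: d=21 e=21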